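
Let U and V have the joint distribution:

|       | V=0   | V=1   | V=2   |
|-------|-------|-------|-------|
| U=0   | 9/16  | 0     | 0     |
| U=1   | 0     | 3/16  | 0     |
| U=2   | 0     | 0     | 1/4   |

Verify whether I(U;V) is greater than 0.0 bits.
Marginal P(U) (row sums):
  P(U=0) = 9/16 + 0 + 0 = 9/16
  P(U=1) = 0 + 3/16 + 0 = 3/16
  P(U=2) = 0 + 0 + 1/4 = 1/4
Marginal P(V) (column sums):
  P(V=0) = 9/16 + 0 + 0 = 9/16
  P(V=1) = 0 + 3/16 + 0 = 3/16
  P(V=2) = 0 + 0 + 1/4 = 1/4

H(U) = -[(9/16)·log₂(9/16) + (3/16)·log₂(3/16) + (1/4)·log₂(1/4)]
  = 0.4669 + 0.4528 + 0.5000
  = 1.4197 bits
H(V) = -[(9/16)·log₂(9/16) + (3/16)·log₂(3/16) + (1/4)·log₂(1/4)]
  = 0.4669 + 0.4528 + 0.5000
  = 1.4197 bits
H(U,V) = -[(9/16)·log₂(9/16) + (3/16)·log₂(3/16) + (1/4)·log₂(1/4)]
  = 0.4669 + 0.4528 + 0.5000
  = 1.4197 bits

I(U;V) = H(U) + H(V) - H(U,V)
  = 1.4197 + 1.4197 - 1.4197
  = 1.4197 bits

Yes. I(U;V) = 1.4197 bits, which is > 0.0 bits.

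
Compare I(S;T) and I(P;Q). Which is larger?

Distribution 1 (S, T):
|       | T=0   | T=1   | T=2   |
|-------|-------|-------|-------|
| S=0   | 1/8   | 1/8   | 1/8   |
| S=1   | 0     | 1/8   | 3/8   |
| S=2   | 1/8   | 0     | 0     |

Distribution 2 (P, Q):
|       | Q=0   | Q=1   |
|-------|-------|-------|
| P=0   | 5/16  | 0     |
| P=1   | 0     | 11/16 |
Distribution 1 (S, T):
Marginal P(S) (row sums):
  P(S=0) = 1/8 + 1/8 + 1/8 = 3/8
  P(S=1) = 0 + 1/8 + 3/8 = 1/2
  P(S=2) = 1/8 + 0 + 0 = 1/8
Marginal P(T) (column sums):
  P(T=0) = 1/8 + 0 + 1/8 = 1/4
  P(T=1) = 1/8 + 1/8 + 0 = 1/4
  P(T=2) = 1/8 + 3/8 + 0 = 1/2

H(S) = -[(3/8)·log₂(3/8) + (1/2)·log₂(1/2) + (1/8)·log₂(1/8)]
  = 0.5306 + 0.5000 + 0.3750
  = 1.4056 bits
H(T) = -[(1/4)·log₂(1/4) + (1/4)·log₂(1/4) + (1/2)·log₂(1/2)]
  = 0.5000 + 0.5000 + 0.5000
  = 1.5000 bits
H(S,T) = -[(1/8)·log₂(1/8) + (1/8)·log₂(1/8) + (1/8)·log₂(1/8) + (1/8)·log₂(1/8) + (3/8)·log₂(3/8) + (1/8)·log₂(1/8)]
  = 0.3750 + 0.3750 + 0.3750 + 0.3750 + 0.5306 + 0.3750
  = 2.4056 bits

I(S;T) = H(S) + H(T) - H(S,T)
  = 1.4056 + 1.5000 - 2.4056
  = 0.5000 bits

Distribution 2 (P, Q):
Marginal P(P) (row sums):
  P(P=0) = 5/16 + 0 = 5/16
  P(P=1) = 0 + 11/16 = 11/16
Marginal P(Q) (column sums):
  P(Q=0) = 5/16 + 0 = 5/16
  P(Q=1) = 0 + 11/16 = 11/16

H(P) = -[(5/16)·log₂(5/16) + (11/16)·log₂(11/16)]
  = 0.5244 + 0.3716
  = 0.8960 bits
H(Q) = -[(5/16)·log₂(5/16) + (11/16)·log₂(11/16)]
  = 0.5244 + 0.3716
  = 0.8960 bits
H(P,Q) = -[(5/16)·log₂(5/16) + (11/16)·log₂(11/16)]
  = 0.5244 + 0.3716
  = 0.8960 bits

I(P;Q) = H(P) + H(Q) - H(P,Q)
  = 0.8960 + 0.8960 - 0.8960
  = 0.8960 bits

I(P;Q) = 0.8960 bits > I(S;T) = 0.5000 bits, so (P, Q) has the higher mutual information (stronger dependence).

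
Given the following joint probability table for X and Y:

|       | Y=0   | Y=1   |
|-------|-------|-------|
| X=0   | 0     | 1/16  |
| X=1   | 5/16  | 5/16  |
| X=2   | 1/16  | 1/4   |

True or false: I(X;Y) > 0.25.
Marginal P(X) (row sums):
  P(X=0) = 0 + 1/16 = 1/16
  P(X=1) = 5/16 + 5/16 = 5/8
  P(X=2) = 1/16 + 1/4 = 5/16
Marginal P(Y) (column sums):
  P(Y=0) = 0 + 5/16 + 1/16 = 3/8
  P(Y=1) = 1/16 + 5/16 + 1/4 = 5/8

H(X) = -[(1/16)·log₂(1/16) + (5/8)·log₂(5/8) + (5/16)·log₂(5/16)]
  = 0.2500 + 0.4238 + 0.5244
  = 1.1982 bits
H(Y) = -[(3/8)·log₂(3/8) + (5/8)·log₂(5/8)]
  = 0.5306 + 0.4238
  = 0.9544 bits
H(X,Y) = -[(1/16)·log₂(1/16) + (5/16)·log₂(5/16) + (5/16)·log₂(5/16) + (1/16)·log₂(1/16) + (1/4)·log₂(1/4)]
  = 0.2500 + 0.5244 + 0.5244 + 0.2500 + 0.5000
  = 2.0488 bits

I(X;Y) = H(X) + H(Y) - H(X,Y)
  = 1.1982 + 0.9544 - 2.0488
  = 0.1038 bits

False. I(X;Y) = 0.1038 bits, which is ≤ 0.25 bits.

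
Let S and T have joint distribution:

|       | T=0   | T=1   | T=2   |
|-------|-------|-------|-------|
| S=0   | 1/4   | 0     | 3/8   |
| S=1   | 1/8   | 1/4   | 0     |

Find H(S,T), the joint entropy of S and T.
H(S,T) = -Σ P(S,T) log₂ P(S,T), summed over the non-zero cells:
H(S,T) = -[(1/4)·log₂(1/4) + (3/8)·log₂(3/8) + (1/8)·log₂(1/8) + (1/4)·log₂(1/4)]
  = 0.5000 + 0.5306 + 0.3750 + 0.5000
  = 1.9056 bits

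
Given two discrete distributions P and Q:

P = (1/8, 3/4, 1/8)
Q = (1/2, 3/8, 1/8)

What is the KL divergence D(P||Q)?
D(P||Q) = Σ P(i) log₂(P(i)/Q(i))
  i=0: (1/8) × log₂((1/8)/(1/2)) = (1/8) × log₂(1/4) = -0.2500
  i=1: (3/4) × log₂((3/4)/(3/8)) = (3/4) × log₂(2) = 0.7500
  i=2: (1/8) × log₂((1/8)/(1/8)) = (1/8) × log₂(1) = 0.0000
D(P||Q) = -0.2500 + 0.7500 + 0.0000
  = 0.5000 bits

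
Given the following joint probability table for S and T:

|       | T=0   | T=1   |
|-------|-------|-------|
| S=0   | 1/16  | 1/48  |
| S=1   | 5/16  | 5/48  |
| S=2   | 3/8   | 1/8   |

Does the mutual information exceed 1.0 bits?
Marginal P(S) (row sums):
  P(S=0) = 1/16 + 1/48 = 1/12
  P(S=1) = 5/16 + 5/48 = 5/12
  P(S=2) = 3/8 + 1/8 = 1/2
Marginal P(T) (column sums):
  P(T=0) = 1/16 + 5/16 + 3/8 = 3/4
  P(T=1) = 1/48 + 5/48 + 1/8 = 1/4

H(S) = -[(1/12)·log₂(1/12) + (5/12)·log₂(5/12) + (1/2)·log₂(1/2)]
  = 0.2987 + 0.5263 + 0.5000
  = 1.3250 bits
H(T) = -[(3/4)·log₂(3/4) + (1/4)·log₂(1/4)]
  = 0.3113 + 0.5000
  = 0.8113 bits
H(S,T) = -[(1/16)·log₂(1/16) + (1/48)·log₂(1/48) + (5/16)·log₂(5/16) + (5/48)·log₂(5/48) + (3/8)·log₂(3/8) + (1/8)·log₂(1/8)]
  = 0.2500 + 0.1164 + 0.5244 + 0.3399 + 0.5306 + 0.3750
  = 2.1363 bits

I(S;T) = H(S) + H(T) - H(S,T)
  = 1.3250 + 0.8113 - 2.1363
  = 0.0000 bits

No. I(S;T) = 0.0000 bits, which is ≤ 1.0 bits.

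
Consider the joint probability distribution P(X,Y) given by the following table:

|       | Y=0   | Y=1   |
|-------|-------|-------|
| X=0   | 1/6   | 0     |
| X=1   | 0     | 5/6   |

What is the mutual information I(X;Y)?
Marginal P(X) (row sums):
  P(X=0) = 1/6 + 0 = 1/6
  P(X=1) = 0 + 5/6 = 5/6
Marginal P(Y) (column sums):
  P(Y=0) = 1/6 + 0 = 1/6
  P(Y=1) = 0 + 5/6 = 5/6

H(X) = -[(1/6)·log₂(1/6) + (5/6)·log₂(5/6)]
  = 0.4308 + 0.2192
  = 0.6500 bits
H(Y) = -[(1/6)·log₂(1/6) + (5/6)·log₂(5/6)]
  = 0.4308 + 0.2192
  = 0.6500 bits
H(X,Y) = -[(1/6)·log₂(1/6) + (5/6)·log₂(5/6)]
  = 0.4308 + 0.2192
  = 0.6500 bits

I(X;Y) = H(X) + H(Y) - H(X,Y)
  = 0.6500 + 0.6500 - 0.6500
  = 0.6500 bits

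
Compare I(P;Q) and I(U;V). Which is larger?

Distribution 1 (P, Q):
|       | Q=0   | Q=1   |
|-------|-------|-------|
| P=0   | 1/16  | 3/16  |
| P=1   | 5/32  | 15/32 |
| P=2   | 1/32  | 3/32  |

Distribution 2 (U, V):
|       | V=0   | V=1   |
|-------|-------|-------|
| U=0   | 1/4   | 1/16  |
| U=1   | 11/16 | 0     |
Distribution 1 (P, Q):
Marginal P(P) (row sums):
  P(P=0) = 1/16 + 3/16 = 1/4
  P(P=1) = 5/32 + 15/32 = 5/8
  P(P=2) = 1/32 + 3/32 = 1/8
Marginal P(Q) (column sums):
  P(Q=0) = 1/16 + 5/32 + 1/32 = 1/4
  P(Q=1) = 3/16 + 15/32 + 3/32 = 3/4

H(P) = -[(1/4)·log₂(1/4) + (5/8)·log₂(5/8) + (1/8)·log₂(1/8)]
  = 0.5000 + 0.4238 + 0.3750
  = 1.2988 bits
H(Q) = -[(1/4)·log₂(1/4) + (3/4)·log₂(3/4)]
  = 0.5000 + 0.3113
  = 0.8113 bits
H(P,Q) = -[(1/16)·log₂(1/16) + (3/16)·log₂(3/16) + (5/32)·log₂(5/32) + (15/32)·log₂(15/32) + (1/32)·log₂(1/32) + (3/32)·log₂(3/32)]
  = 0.2500 + 0.4528 + 0.4184 + 0.5124 + 0.1563 + 0.3202
  = 2.1101 bits

I(P;Q) = H(P) + H(Q) - H(P,Q)
  = 1.2988 + 0.8113 - 2.1101
  = 0.0000 bits

Distribution 2 (U, V):
Marginal P(U) (row sums):
  P(U=0) = 1/4 + 1/16 = 5/16
  P(U=1) = 11/16 + 0 = 11/16
Marginal P(V) (column sums):
  P(V=0) = 1/4 + 11/16 = 15/16
  P(V=1) = 1/16 + 0 = 1/16

H(U) = -[(5/16)·log₂(5/16) + (11/16)·log₂(11/16)]
  = 0.5244 + 0.3716
  = 0.8960 bits
H(V) = -[(15/16)·log₂(15/16) + (1/16)·log₂(1/16)]
  = 0.0873 + 0.2500
  = 0.3373 bits
H(U,V) = -[(1/4)·log₂(1/4) + (1/16)·log₂(1/16) + (11/16)·log₂(11/16)]
  = 0.5000 + 0.2500 + 0.3716
  = 1.1216 bits

I(U;V) = H(U) + H(V) - H(U,V)
  = 0.8960 + 0.3373 - 1.1216
  = 0.1117 bits

I(U;V) = 0.1117 bits > I(P;Q) = 0.0000 bits, so (U, V) has the higher mutual information (stronger dependence).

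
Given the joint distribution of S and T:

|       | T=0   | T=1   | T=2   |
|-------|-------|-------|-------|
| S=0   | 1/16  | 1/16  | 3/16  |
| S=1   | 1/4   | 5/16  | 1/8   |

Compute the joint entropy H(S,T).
H(S,T) = -Σ P(S,T) log₂ P(S,T), summed over the non-zero cells:
H(S,T) = -[(1/16)·log₂(1/16) + (1/16)·log₂(1/16) + (3/16)·log₂(3/16) + (1/4)·log₂(1/4) + (5/16)·log₂(5/16) + (1/8)·log₂(1/8)]
  = 0.2500 + 0.2500 + 0.4528 + 0.5000 + 0.5244 + 0.3750
  = 2.3522 bits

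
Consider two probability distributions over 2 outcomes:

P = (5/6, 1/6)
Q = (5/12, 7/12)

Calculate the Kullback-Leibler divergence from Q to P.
D(P||Q) = Σ P(i) log₂(P(i)/Q(i))
  i=0: (5/6) × log₂((5/6)/(5/12)) = (5/6) × log₂(2) = 0.8333
  i=1: (1/6) × log₂((1/6)/(7/12)) = (1/6) × log₂(2/7) = -0.3012
D(P||Q) = 0.8333 - 0.3012
  = 0.5321 bits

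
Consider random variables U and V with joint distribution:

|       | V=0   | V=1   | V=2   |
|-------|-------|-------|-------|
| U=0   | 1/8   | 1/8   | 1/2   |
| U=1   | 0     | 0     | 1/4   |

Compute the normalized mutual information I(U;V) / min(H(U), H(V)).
Marginal P(U) (row sums):
  P(U=0) = 1/8 + 1/8 + 1/2 = 3/4
  P(U=1) = 0 + 0 + 1/4 = 1/4
Marginal P(V) (column sums):
  P(V=0) = 1/8 + 0 = 1/8
  P(V=1) = 1/8 + 0 = 1/8
  P(V=2) = 1/2 + 1/4 = 3/4

H(U) = -[(3/4)·log₂(3/4) + (1/4)·log₂(1/4)]
  = 0.3113 + 0.5000
  = 0.8113 bits
H(V) = -[(1/8)·log₂(1/8) + (1/8)·log₂(1/8) + (3/4)·log₂(3/4)]
  = 0.3750 + 0.3750 + 0.3113
  = 1.0613 bits
H(U,V) = -[(1/8)·log₂(1/8) + (1/8)·log₂(1/8) + (1/2)·log₂(1/2) + (1/4)·log₂(1/4)]
  = 0.3750 + 0.3750 + 0.5000 + 0.5000
  = 1.7500 bits

I(U;V) = H(U) + H(V) - H(U,V)
  = 0.8113 + 1.0613 - 1.7500
  = 0.1226 bits

min(H(U), H(V)) = min(0.8113, 1.0613) = 0.8113 bits
Normalized MI = 0.1226 / 0.8113 = 0.1511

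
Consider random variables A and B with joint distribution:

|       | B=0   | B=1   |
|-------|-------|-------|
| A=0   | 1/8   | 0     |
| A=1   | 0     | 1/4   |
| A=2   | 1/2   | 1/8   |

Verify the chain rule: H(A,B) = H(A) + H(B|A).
Left side:
H(A,B) = -[(1/8)·log₂(1/8) + (1/4)·log₂(1/4) + (1/2)·log₂(1/2) + (1/8)·log₂(1/8)]
  = 0.3750 + 0.5000 + 0.5000 + 0.3750
  = 1.7500 bits

Right side:
Marginal P(A) (row sums):
  P(A=0) = 1/8 + 0 = 1/8
  P(A=1) = 0 + 1/4 = 1/4
  P(A=2) = 1/2 + 1/8 = 5/8
H(A) = -[(1/8)·log₂(1/8) + (1/4)·log₂(1/4) + (5/8)·log₂(5/8)]
  = 0.3750 + 0.5000 + 0.4238
  = 1.2988 bits
H(B|A) = -Σ P(A,B)·log₂ P(B|A), where P(B|A) = P(A,B) / P(A)
  (cells with P(A,B) = 0 contribute 0)
  (A=0,B=0): P(B|A) = (1/8)/(1/8) = 1;  -(1/8)·log₂(1) = 0.0000
  (A=1,B=1): P(B|A) = (1/4)/(1/4) = 1;  -(1/4)·log₂(1) = 0.0000
  (A=2,B=0): P(B|A) = (1/2)/(5/8) = 4/5;  -(1/2)·log₂(4/5) = 0.1610
  (A=2,B=1): P(B|A) = (1/8)/(5/8) = 1/5;  -(1/8)·log₂(1/5) = 0.2902
H(B|A) = 0.0000 + 0.0000 + 0.1610 + 0.2902
  = 0.4512 bits
H(A) + H(B|A) = 1.2988 + 0.4512 = 1.7500 bits

Both sides equal 1.7500 bits, so the chain rule holds ✓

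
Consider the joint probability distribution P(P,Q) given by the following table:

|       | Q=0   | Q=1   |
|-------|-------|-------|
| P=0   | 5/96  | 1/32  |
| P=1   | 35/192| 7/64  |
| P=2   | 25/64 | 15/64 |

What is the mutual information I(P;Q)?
Marginal P(P) (row sums):
  P(P=0) = 5/96 + 1/32 = 1/12
  P(P=1) = 35/192 + 7/64 = 7/24
  P(P=2) = 25/64 + 15/64 = 5/8
Marginal P(Q) (column sums):
  P(Q=0) = 5/96 + 35/192 + 25/64 = 5/8
  P(Q=1) = 1/32 + 7/64 + 15/64 = 3/8

H(P) = -[(1/12)·log₂(1/12) + (7/24)·log₂(7/24) + (5/8)·log₂(5/8)]
  = 0.2987 + 0.5185 + 0.4238
  = 1.2410 bits
H(Q) = -[(5/8)·log₂(5/8) + (3/8)·log₂(3/8)]
  = 0.4238 + 0.5306
  = 0.9544 bits
H(P,Q) = -[(5/96)·log₂(5/96) + (1/32)·log₂(1/32) + (35/192)·log₂(35/192) + (7/64)·log₂(7/64) + (25/64)·log₂(25/64) + (15/64)·log₂(15/64)]
  = 0.2220 + 0.1563 + 0.4476 + 0.3492 + 0.5297 + 0.4906
  = 2.1954 bits

I(P;Q) = H(P) + H(Q) - H(P,Q)
  = 1.2410 + 0.9544 - 2.1954
  = 0.0000 bits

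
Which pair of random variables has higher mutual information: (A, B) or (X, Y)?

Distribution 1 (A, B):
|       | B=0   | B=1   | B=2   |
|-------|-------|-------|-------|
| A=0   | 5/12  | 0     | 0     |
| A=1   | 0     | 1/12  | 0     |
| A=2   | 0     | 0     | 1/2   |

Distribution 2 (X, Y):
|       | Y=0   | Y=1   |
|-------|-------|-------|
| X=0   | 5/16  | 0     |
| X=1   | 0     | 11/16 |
Distribution 1 (A, B):
Marginal P(A) (row sums):
  P(A=0) = 5/12 + 0 + 0 = 5/12
  P(A=1) = 0 + 1/12 + 0 = 1/12
  P(A=2) = 0 + 0 + 1/2 = 1/2
Marginal P(B) (column sums):
  P(B=0) = 5/12 + 0 + 0 = 5/12
  P(B=1) = 0 + 1/12 + 0 = 1/12
  P(B=2) = 0 + 0 + 1/2 = 1/2

H(A) = -[(5/12)·log₂(5/12) + (1/12)·log₂(1/12) + (1/2)·log₂(1/2)]
  = 0.5263 + 0.2987 + 0.5000
  = 1.3250 bits
H(B) = -[(5/12)·log₂(5/12) + (1/12)·log₂(1/12) + (1/2)·log₂(1/2)]
  = 0.5263 + 0.2987 + 0.5000
  = 1.3250 bits
H(A,B) = -[(5/12)·log₂(5/12) + (1/12)·log₂(1/12) + (1/2)·log₂(1/2)]
  = 0.5263 + 0.2987 + 0.5000
  = 1.3250 bits

I(A;B) = H(A) + H(B) - H(A,B)
  = 1.3250 + 1.3250 - 1.3250
  = 1.3250 bits

Distribution 2 (X, Y):
Marginal P(X) (row sums):
  P(X=0) = 5/16 + 0 = 5/16
  P(X=1) = 0 + 11/16 = 11/16
Marginal P(Y) (column sums):
  P(Y=0) = 5/16 + 0 = 5/16
  P(Y=1) = 0 + 11/16 = 11/16

H(X) = -[(5/16)·log₂(5/16) + (11/16)·log₂(11/16)]
  = 0.5244 + 0.3716
  = 0.8960 bits
H(Y) = -[(5/16)·log₂(5/16) + (11/16)·log₂(11/16)]
  = 0.5244 + 0.3716
  = 0.8960 bits
H(X,Y) = -[(5/16)·log₂(5/16) + (11/16)·log₂(11/16)]
  = 0.5244 + 0.3716
  = 0.8960 bits

I(X;Y) = H(X) + H(Y) - H(X,Y)
  = 0.8960 + 0.8960 - 0.8960
  = 0.8960 bits

I(A;B) = 1.3250 bits > I(X;Y) = 0.8960 bits, so (A, B) has the higher mutual information (stronger dependence).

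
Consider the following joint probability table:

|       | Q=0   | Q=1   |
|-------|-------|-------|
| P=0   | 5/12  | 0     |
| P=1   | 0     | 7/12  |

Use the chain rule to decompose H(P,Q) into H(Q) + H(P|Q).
By the chain rule: H(P,Q) = H(Q) + H(P|Q)

Marginal P(Q) (column sums):
  P(Q=0) = 5/12 + 0 = 5/12
  P(Q=1) = 0 + 7/12 = 7/12
H(Q) = -[(5/12)·log₂(5/12) + (7/12)·log₂(7/12)]
  = 0.5263 + 0.4536
  = 0.9799 bits
H(P|Q) = -Σ P(P,Q)·log₂ P(P|Q), where P(P|Q) = P(P,Q) / P(Q)
  (cells with P(P,Q) = 0 contribute 0)
  (P=0,Q=0): P(P|Q) = (5/12)/(5/12) = 1;  -(5/12)·log₂(1) = 0.0000
  (P=1,Q=1): P(P|Q) = (7/12)/(7/12) = 1;  -(7/12)·log₂(1) = 0.0000
H(P|Q) = 0.0000 + 0.0000
  = 0.0000 bits

H(P,Q) = H(Q) + H(P|Q) = 0.9799 + 0.0000 = 0.9799 bits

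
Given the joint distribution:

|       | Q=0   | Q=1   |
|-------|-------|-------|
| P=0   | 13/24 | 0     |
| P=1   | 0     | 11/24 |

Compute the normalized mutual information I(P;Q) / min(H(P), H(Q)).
Marginal P(P) (row sums):
  P(P=0) = 13/24 + 0 = 13/24
  P(P=1) = 0 + 11/24 = 11/24
Marginal P(Q) (column sums):
  P(Q=0) = 13/24 + 0 = 13/24
  P(Q=1) = 0 + 11/24 = 11/24

H(P) = -[(13/24)·log₂(13/24) + (11/24)·log₂(11/24)]
  = 0.4791 + 0.5159
  = 0.9950 bits
H(Q) = -[(13/24)·log₂(13/24) + (11/24)·log₂(11/24)]
  = 0.4791 + 0.5159
  = 0.9950 bits
H(P,Q) = -[(13/24)·log₂(13/24) + (11/24)·log₂(11/24)]
  = 0.4791 + 0.5159
  = 0.9950 bits

I(P;Q) = H(P) + H(Q) - H(P,Q)
  = 0.9950 + 0.9950 - 0.9950
  = 0.9950 bits

min(H(P), H(Q)) = min(0.9950, 0.9950) = 0.9950 bits
Normalized MI = 0.9950 / 0.9950 = 1.0000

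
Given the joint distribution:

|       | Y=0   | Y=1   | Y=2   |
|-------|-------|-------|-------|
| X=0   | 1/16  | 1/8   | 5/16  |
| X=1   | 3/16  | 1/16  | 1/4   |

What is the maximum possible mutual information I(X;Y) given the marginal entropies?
The upper bound on mutual information is I(X;Y) ≤ min(H(X), H(Y)).

Marginal P(X) (row sums):
  P(X=0) = 1/16 + 1/8 + 5/16 = 1/2
  P(X=1) = 3/16 + 1/16 + 1/4 = 1/2
Marginal P(Y) (column sums):
  P(Y=0) = 1/16 + 3/16 = 1/4
  P(Y=1) = 1/8 + 1/16 = 3/16
  P(Y=2) = 5/16 + 1/4 = 9/16

H(X) = -[(1/2)·log₂(1/2) + (1/2)·log₂(1/2)]
  = 0.5000 + 0.5000
  = 1.0000 bits
H(Y) = -[(1/4)·log₂(1/4) + (3/16)·log₂(3/16) + (9/16)·log₂(9/16)]
  = 0.5000 + 0.4528 + 0.4669
  = 1.4197 bits

Maximum possible I(X;Y) = min(1.0000, 1.4197) = 1.0000 bits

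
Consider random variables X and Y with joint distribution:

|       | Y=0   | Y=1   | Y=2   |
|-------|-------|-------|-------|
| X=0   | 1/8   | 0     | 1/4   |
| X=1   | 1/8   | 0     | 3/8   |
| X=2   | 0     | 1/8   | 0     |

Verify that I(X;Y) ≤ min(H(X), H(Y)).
Marginal P(X) (row sums):
  P(X=0) = 1/8 + 0 + 1/4 = 3/8
  P(X=1) = 1/8 + 0 + 3/8 = 1/2
  P(X=2) = 0 + 1/8 + 0 = 1/8
Marginal P(Y) (column sums):
  P(Y=0) = 1/8 + 1/8 + 0 = 1/4
  P(Y=1) = 0 + 0 + 1/8 = 1/8
  P(Y=2) = 1/4 + 3/8 + 0 = 5/8

H(X) = -[(3/8)·log₂(3/8) + (1/2)·log₂(1/2) + (1/8)·log₂(1/8)]
  = 0.5306 + 0.5000 + 0.3750
  = 1.4056 bits
H(Y) = -[(1/4)·log₂(1/4) + (1/8)·log₂(1/8) + (5/8)·log₂(5/8)]
  = 0.5000 + 0.3750 + 0.4238
  = 1.2988 bits
H(X,Y) = -[(1/8)·log₂(1/8) + (1/4)·log₂(1/4) + (1/8)·log₂(1/8) + (3/8)·log₂(3/8) + (1/8)·log₂(1/8)]
  = 0.3750 + 0.5000 + 0.3750 + 0.5306 + 0.3750
  = 2.1556 bits

I(X;Y) = H(X) + H(Y) - H(X,Y)
  = 1.4056 + 1.2988 - 2.1556
  = 0.5488 bits

min(H(X), H(Y)) = min(1.4056, 1.2988) = 1.2988 bits
Since 0.5488 ≤ 1.2988, the bound is satisfied ✓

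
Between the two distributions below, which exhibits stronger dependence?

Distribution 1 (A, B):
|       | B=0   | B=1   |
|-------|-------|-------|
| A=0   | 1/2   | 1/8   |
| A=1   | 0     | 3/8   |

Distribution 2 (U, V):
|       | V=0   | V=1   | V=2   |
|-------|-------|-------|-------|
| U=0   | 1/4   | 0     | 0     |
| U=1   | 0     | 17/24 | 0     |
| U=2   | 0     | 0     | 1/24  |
Distribution 1 (A, B):
Marginal P(A) (row sums):
  P(A=0) = 1/2 + 1/8 = 5/8
  P(A=1) = 0 + 3/8 = 3/8
Marginal P(B) (column sums):
  P(B=0) = 1/2 + 0 = 1/2
  P(B=1) = 1/8 + 3/8 = 1/2

H(A) = -[(5/8)·log₂(5/8) + (3/8)·log₂(3/8)]
  = 0.4238 + 0.5306
  = 0.9544 bits
H(B) = -[(1/2)·log₂(1/2) + (1/2)·log₂(1/2)]
  = 0.5000 + 0.5000
  = 1.0000 bits
H(A,B) = -[(1/2)·log₂(1/2) + (1/8)·log₂(1/8) + (3/8)·log₂(3/8)]
  = 0.5000 + 0.3750 + 0.5306
  = 1.4056 bits

I(A;B) = H(A) + H(B) - H(A,B)
  = 0.9544 + 1.0000 - 1.4056
  = 0.5488 bits

Distribution 2 (U, V):
Marginal P(U) (row sums):
  P(U=0) = 1/4 + 0 + 0 = 1/4
  P(U=1) = 0 + 17/24 + 0 = 17/24
  P(U=2) = 0 + 0 + 1/24 = 1/24
Marginal P(V) (column sums):
  P(V=0) = 1/4 + 0 + 0 = 1/4
  P(V=1) = 0 + 17/24 + 0 = 17/24
  P(V=2) = 0 + 0 + 1/24 = 1/24

H(U) = -[(1/4)·log₂(1/4) + (17/24)·log₂(17/24) + (1/24)·log₂(1/24)]
  = 0.5000 + 0.3524 + 0.1910
  = 1.0434 bits
H(V) = -[(1/4)·log₂(1/4) + (17/24)·log₂(17/24) + (1/24)·log₂(1/24)]
  = 0.5000 + 0.3524 + 0.1910
  = 1.0434 bits
H(U,V) = -[(1/4)·log₂(1/4) + (17/24)·log₂(17/24) + (1/24)·log₂(1/24)]
  = 0.5000 + 0.3524 + 0.1910
  = 1.0434 bits

I(U;V) = H(U) + H(V) - H(U,V)
  = 1.0434 + 1.0434 - 1.0434
  = 1.0434 bits

I(U;V) = 1.0434 bits > I(A;B) = 0.5488 bits, so (U, V) has the higher mutual information (stronger dependence).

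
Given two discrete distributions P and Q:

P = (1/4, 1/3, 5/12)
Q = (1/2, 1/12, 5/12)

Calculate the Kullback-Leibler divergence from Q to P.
D(P||Q) = Σ P(i) log₂(P(i)/Q(i))
  i=0: (1/4) × log₂((1/4)/(1/2)) = (1/4) × log₂(1/2) = -0.2500
  i=1: (1/3) × log₂((1/3)/(1/12)) = (1/3) × log₂(4) = 0.6667
  i=2: (5/12) × log₂((5/12)/(5/12)) = (5/12) × log₂(1) = 0.0000
D(P||Q) = -0.2500 + 0.6667 + 0.0000
  = 0.4167 bits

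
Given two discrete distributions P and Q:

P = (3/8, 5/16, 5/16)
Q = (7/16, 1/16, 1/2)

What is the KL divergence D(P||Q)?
D(P||Q) = Σ P(i) log₂(P(i)/Q(i))
  i=0: (3/8) × log₂((3/8)/(7/16)) = (3/8) × log₂(6/7) = -0.0834
  i=1: (5/16) × log₂((5/16)/(1/16)) = (5/16) × log₂(5) = 0.7256
  i=2: (5/16) × log₂((5/16)/(1/2)) = (5/16) × log₂(5/8) = -0.2119
D(P||Q) = -0.0834 + 0.7256 - 0.2119
  = 0.4303 bits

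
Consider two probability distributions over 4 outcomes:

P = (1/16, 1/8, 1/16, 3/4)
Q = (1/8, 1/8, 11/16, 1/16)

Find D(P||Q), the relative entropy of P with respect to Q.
D(P||Q) = Σ P(i) log₂(P(i)/Q(i))
  i=0: (1/16) × log₂((1/16)/(1/8)) = (1/16) × log₂(1/2) = -0.0625
  i=1: (1/8) × log₂((1/8)/(1/8)) = (1/8) × log₂(1) = 0.0000
  i=2: (1/16) × log₂((1/16)/(11/16)) = (1/16) × log₂(1/11) = -0.2162
  i=3: (3/4) × log₂((3/4)/(1/16)) = (3/4) × log₂(12) = 2.6887
D(P||Q) = -0.0625 + 0.0000 - 0.2162 + 2.6887
  = 2.4100 bits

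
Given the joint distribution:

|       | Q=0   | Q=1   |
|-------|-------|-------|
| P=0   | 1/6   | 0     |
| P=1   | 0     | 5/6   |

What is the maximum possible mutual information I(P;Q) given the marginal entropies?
The upper bound on mutual information is I(P;Q) ≤ min(H(P), H(Q)).

Marginal P(P) (row sums):
  P(P=0) = 1/6 + 0 = 1/6
  P(P=1) = 0 + 5/6 = 5/6
Marginal P(Q) (column sums):
  P(Q=0) = 1/6 + 0 = 1/6
  P(Q=1) = 0 + 5/6 = 5/6

H(P) = -[(1/6)·log₂(1/6) + (5/6)·log₂(5/6)]
  = 0.4308 + 0.2192
  = 0.6500 bits
H(Q) = -[(1/6)·log₂(1/6) + (5/6)·log₂(5/6)]
  = 0.4308 + 0.2192
  = 0.6500 bits

Maximum possible I(P;Q) = min(0.6500, 0.6500) = 0.6500 bits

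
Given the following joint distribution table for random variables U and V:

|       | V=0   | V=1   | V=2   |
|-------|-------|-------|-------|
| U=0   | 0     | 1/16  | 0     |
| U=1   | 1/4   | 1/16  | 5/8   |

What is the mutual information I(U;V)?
Marginal P(U) (row sums):
  P(U=0) = 0 + 1/16 + 0 = 1/16
  P(U=1) = 1/4 + 1/16 + 5/8 = 15/16
Marginal P(V) (column sums):
  P(V=0) = 0 + 1/4 = 1/4
  P(V=1) = 1/16 + 1/16 = 1/8
  P(V=2) = 0 + 5/8 = 5/8

H(U) = -[(1/16)·log₂(1/16) + (15/16)·log₂(15/16)]
  = 0.2500 + 0.0873
  = 0.3373 bits
H(V) = -[(1/4)·log₂(1/4) + (1/8)·log₂(1/8) + (5/8)·log₂(5/8)]
  = 0.5000 + 0.3750 + 0.4238
  = 1.2988 bits
H(U,V) = -[(1/16)·log₂(1/16) + (1/4)·log₂(1/4) + (1/16)·log₂(1/16) + (5/8)·log₂(5/8)]
  = 0.2500 + 0.5000 + 0.2500 + 0.4238
  = 1.4238 bits

I(U;V) = H(U) + H(V) - H(U,V)
  = 0.3373 + 1.2988 - 1.4238
  = 0.2123 bits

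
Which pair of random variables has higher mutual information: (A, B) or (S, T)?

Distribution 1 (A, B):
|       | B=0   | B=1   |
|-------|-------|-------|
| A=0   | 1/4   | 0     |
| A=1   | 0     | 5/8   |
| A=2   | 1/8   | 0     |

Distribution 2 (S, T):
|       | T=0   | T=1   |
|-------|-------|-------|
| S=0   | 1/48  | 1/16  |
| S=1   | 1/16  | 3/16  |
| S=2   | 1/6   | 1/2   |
Distribution 1 (A, B):
Marginal P(A) (row sums):
  P(A=0) = 1/4 + 0 = 1/4
  P(A=1) = 0 + 5/8 = 5/8
  P(A=2) = 1/8 + 0 = 1/8
Marginal P(B) (column sums):
  P(B=0) = 1/4 + 0 + 1/8 = 3/8
  P(B=1) = 0 + 5/8 + 0 = 5/8

H(A) = -[(1/4)·log₂(1/4) + (5/8)·log₂(5/8) + (1/8)·log₂(1/8)]
  = 0.5000 + 0.4238 + 0.3750
  = 1.2988 bits
H(B) = -[(3/8)·log₂(3/8) + (5/8)·log₂(5/8)]
  = 0.5306 + 0.4238
  = 0.9544 bits
H(A,B) = -[(1/4)·log₂(1/4) + (5/8)·log₂(5/8) + (1/8)·log₂(1/8)]
  = 0.5000 + 0.4238 + 0.3750
  = 1.2988 bits

I(A;B) = H(A) + H(B) - H(A,B)
  = 1.2988 + 0.9544 - 1.2988
  = 0.9544 bits

Distribution 2 (S, T):
Marginal P(S) (row sums):
  P(S=0) = 1/48 + 1/16 = 1/12
  P(S=1) = 1/16 + 3/16 = 1/4
  P(S=2) = 1/6 + 1/2 = 2/3
Marginal P(T) (column sums):
  P(T=0) = 1/48 + 1/16 + 1/6 = 1/4
  P(T=1) = 1/16 + 3/16 + 1/2 = 3/4

H(S) = -[(1/12)·log₂(1/12) + (1/4)·log₂(1/4) + (2/3)·log₂(2/3)]
  = 0.2987 + 0.5000 + 0.3900
  = 1.1887 bits
H(T) = -[(1/4)·log₂(1/4) + (3/4)·log₂(3/4)]
  = 0.5000 + 0.3113
  = 0.8113 bits
H(S,T) = -[(1/48)·log₂(1/48) + (1/16)·log₂(1/16) + (1/16)·log₂(1/16) + (3/16)·log₂(3/16) + (1/6)·log₂(1/6) + (1/2)·log₂(1/2)]
  = 0.1164 + 0.2500 + 0.2500 + 0.4528 + 0.4308 + 0.5000
  = 2.0000 bits

I(S;T) = H(S) + H(T) - H(S,T)
  = 1.1887 + 0.8113 - 2.0000
  = 0.0000 bits

I(A;B) = 0.9544 bits > I(S;T) = 0.0000 bits, so (A, B) has the higher mutual information (stronger dependence).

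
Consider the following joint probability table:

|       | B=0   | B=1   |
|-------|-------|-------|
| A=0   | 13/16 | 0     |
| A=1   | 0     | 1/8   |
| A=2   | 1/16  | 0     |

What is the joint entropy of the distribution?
H(A,B) = -Σ P(A,B) log₂ P(A,B), summed over the non-zero cells:
H(A,B) = -[(13/16)·log₂(13/16) + (1/8)·log₂(1/8) + (1/16)·log₂(1/16)]
  = 0.2434 + 0.3750 + 0.2500
  = 0.8684 bits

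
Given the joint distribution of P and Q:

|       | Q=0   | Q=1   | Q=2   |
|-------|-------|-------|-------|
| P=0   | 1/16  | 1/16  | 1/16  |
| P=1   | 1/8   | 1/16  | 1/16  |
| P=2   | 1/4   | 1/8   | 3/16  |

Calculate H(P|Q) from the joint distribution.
Marginal P(Q) (column sums):
  P(Q=0) = 1/16 + 1/8 + 1/4 = 7/16
  P(Q=1) = 1/16 + 1/16 + 1/8 = 1/4
  P(Q=2) = 1/16 + 1/16 + 3/16 = 5/16

H(P|Q) = -Σ P(P,Q)·log₂ P(P|Q), where P(P|Q) = P(P,Q) / P(Q)
  (P=0,Q=0): P(P|Q) = (1/16)/(7/16) = 1/7;  -(1/16)·log₂(1/7) = 0.1755
  (P=0,Q=1): P(P|Q) = (1/16)/(1/4) = 1/4;  -(1/16)·log₂(1/4) = 0.1250
  (P=0,Q=2): P(P|Q) = (1/16)/(5/16) = 1/5;  -(1/16)·log₂(1/5) = 0.1451
  (P=1,Q=0): P(P|Q) = (1/8)/(7/16) = 2/7;  -(1/8)·log₂(2/7) = 0.2259
  (P=1,Q=1): P(P|Q) = (1/16)/(1/4) = 1/4;  -(1/16)·log₂(1/4) = 0.1250
  (P=1,Q=2): P(P|Q) = (1/16)/(5/16) = 1/5;  -(1/16)·log₂(1/5) = 0.1451
  (P=2,Q=0): P(P|Q) = (1/4)/(7/16) = 4/7;  -(1/4)·log₂(4/7) = 0.2018
  (P=2,Q=1): P(P|Q) = (1/8)/(1/4) = 1/2;  -(1/8)·log₂(1/2) = 0.1250
  (P=2,Q=2): P(P|Q) = (3/16)/(5/16) = 3/5;  -(3/16)·log₂(3/5) = 0.1382
H(P|Q) = 0.1755 + 0.1250 + 0.1451 + 0.2259 + 0.1250 + 0.1451 + 0.2018 + 0.1250 + 0.1382
  = 1.4066 bits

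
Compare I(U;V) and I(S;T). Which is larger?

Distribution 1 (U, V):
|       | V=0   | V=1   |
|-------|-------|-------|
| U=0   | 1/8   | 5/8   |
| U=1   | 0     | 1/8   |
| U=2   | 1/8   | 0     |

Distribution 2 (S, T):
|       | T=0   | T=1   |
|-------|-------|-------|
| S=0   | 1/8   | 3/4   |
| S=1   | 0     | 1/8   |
Distribution 1 (U, V):
Marginal P(U) (row sums):
  P(U=0) = 1/8 + 5/8 = 3/4
  P(U=1) = 0 + 1/8 = 1/8
  P(U=2) = 1/8 + 0 = 1/8
Marginal P(V) (column sums):
  P(V=0) = 1/8 + 0 + 1/8 = 1/4
  P(V=1) = 5/8 + 1/8 + 0 = 3/4

H(U) = -[(3/4)·log₂(3/4) + (1/8)·log₂(1/8) + (1/8)·log₂(1/8)]
  = 0.3113 + 0.3750 + 0.3750
  = 1.0613 bits
H(V) = -[(1/4)·log₂(1/4) + (3/4)·log₂(3/4)]
  = 0.5000 + 0.3113
  = 0.8113 bits
H(U,V) = -[(1/8)·log₂(1/8) + (5/8)·log₂(5/8) + (1/8)·log₂(1/8) + (1/8)·log₂(1/8)]
  = 0.3750 + 0.4238 + 0.3750 + 0.3750
  = 1.5488 bits

I(U;V) = H(U) + H(V) - H(U,V)
  = 1.0613 + 0.8113 - 1.5488
  = 0.3238 bits

Distribution 2 (S, T):
Marginal P(S) (row sums):
  P(S=0) = 1/8 + 3/4 = 7/8
  P(S=1) = 0 + 1/8 = 1/8
Marginal P(T) (column sums):
  P(T=0) = 1/8 + 0 = 1/8
  P(T=1) = 3/4 + 1/8 = 7/8

H(S) = -[(7/8)·log₂(7/8) + (1/8)·log₂(1/8)]
  = 0.1686 + 0.3750
  = 0.5436 bits
H(T) = -[(1/8)·log₂(1/8) + (7/8)·log₂(7/8)]
  = 0.3750 + 0.1686
  = 0.5436 bits
H(S,T) = -[(1/8)·log₂(1/8) + (3/4)·log₂(3/4) + (1/8)·log₂(1/8)]
  = 0.3750 + 0.3113 + 0.3750
  = 1.0613 bits

I(S;T) = H(S) + H(T) - H(S,T)
  = 0.5436 + 0.5436 - 1.0613
  = 0.0259 bits

I(U;V) = 0.3238 bits > I(S;T) = 0.0259 bits, so (U, V) has the higher mutual information (stronger dependence).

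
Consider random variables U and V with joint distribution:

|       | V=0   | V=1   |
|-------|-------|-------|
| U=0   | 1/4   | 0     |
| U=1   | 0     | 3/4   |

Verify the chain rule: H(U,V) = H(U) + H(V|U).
Left side:
H(U,V) = -[(1/4)·log₂(1/4) + (3/4)·log₂(3/4)]
  = 0.5000 + 0.3113
  = 0.8113 bits

Right side:
Marginal P(U) (row sums):
  P(U=0) = 1/4 + 0 = 1/4
  P(U=1) = 0 + 3/4 = 3/4
H(U) = -[(1/4)·log₂(1/4) + (3/4)·log₂(3/4)]
  = 0.5000 + 0.3113
  = 0.8113 bits
H(V|U) = -Σ P(U,V)·log₂ P(V|U), where P(V|U) = P(U,V) / P(U)
  (cells with P(U,V) = 0 contribute 0)
  (U=0,V=0): P(V|U) = (1/4)/(1/4) = 1;  -(1/4)·log₂(1) = 0.0000
  (U=1,V=1): P(V|U) = (3/4)/(3/4) = 1;  -(3/4)·log₂(1) = 0.0000
H(V|U) = 0.0000 + 0.0000
  = 0.0000 bits
H(U) + H(V|U) = 0.8113 + 0.0000 = 0.8113 bits

Both sides equal 0.8113 bits, so the chain rule holds ✓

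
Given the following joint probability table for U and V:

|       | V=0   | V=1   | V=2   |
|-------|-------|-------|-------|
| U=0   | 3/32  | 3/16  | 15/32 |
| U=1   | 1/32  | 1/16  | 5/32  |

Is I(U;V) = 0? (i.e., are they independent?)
Marginal P(U) (row sums):
  P(U=0) = 3/32 + 3/16 + 15/32 = 3/4
  P(U=1) = 1/32 + 1/16 + 5/32 = 1/4
Marginal P(V) (column sums):
  P(V=0) = 3/32 + 1/32 = 1/8
  P(V=1) = 3/16 + 1/16 = 1/4
  P(V=2) = 15/32 + 5/32 = 5/8

U and V are independent iff P(U=i,V=j) = P(U=i)·P(V=j) for every cell.
  P(U=0)·P(V=0) = 3/4 × 1/8 = 3/32 = P(U=0,V=0) ✓
  P(U=0)·P(V=1) = 3/4 × 1/4 = 3/16 = P(U=0,V=1) ✓
  P(U=0)·P(V=2) = 3/4 × 5/8 = 15/32 = P(U=0,V=2) ✓
  P(U=1)·P(V=0) = 1/4 × 1/8 = 1/32 = P(U=1,V=0) ✓
  P(U=1)·P(V=1) = 1/4 × 1/4 = 1/16 = P(U=1,V=1) ✓
  P(U=1)·P(V=2) = 1/4 × 5/8 = 5/32 = P(U=1,V=2) ✓

Yes, U and V are independent: every cell factors, so I(U;V) = 0 bits.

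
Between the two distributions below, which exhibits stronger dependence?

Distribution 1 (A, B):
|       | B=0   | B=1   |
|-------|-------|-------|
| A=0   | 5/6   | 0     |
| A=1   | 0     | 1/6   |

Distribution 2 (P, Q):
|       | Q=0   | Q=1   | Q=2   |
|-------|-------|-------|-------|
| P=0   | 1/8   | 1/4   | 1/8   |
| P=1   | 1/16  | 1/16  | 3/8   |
Distribution 1 (A, B):
Marginal P(A) (row sums):
  P(A=0) = 5/6 + 0 = 5/6
  P(A=1) = 0 + 1/6 = 1/6
Marginal P(B) (column sums):
  P(B=0) = 5/6 + 0 = 5/6
  P(B=1) = 0 + 1/6 = 1/6

H(A) = -[(5/6)·log₂(5/6) + (1/6)·log₂(1/6)]
  = 0.2192 + 0.4308
  = 0.6500 bits
H(B) = -[(5/6)·log₂(5/6) + (1/6)·log₂(1/6)]
  = 0.2192 + 0.4308
  = 0.6500 bits
H(A,B) = -[(5/6)·log₂(5/6) + (1/6)·log₂(1/6)]
  = 0.2192 + 0.4308
  = 0.6500 bits

I(A;B) = H(A) + H(B) - H(A,B)
  = 0.6500 + 0.6500 - 0.6500
  = 0.6500 bits

Distribution 2 (P, Q):
Marginal P(P) (row sums):
  P(P=0) = 1/8 + 1/4 + 1/8 = 1/2
  P(P=1) = 1/16 + 1/16 + 3/8 = 1/2
Marginal P(Q) (column sums):
  P(Q=0) = 1/8 + 1/16 = 3/16
  P(Q=1) = 1/4 + 1/16 = 5/16
  P(Q=2) = 1/8 + 3/8 = 1/2

H(P) = -[(1/2)·log₂(1/2) + (1/2)·log₂(1/2)]
  = 0.5000 + 0.5000
  = 1.0000 bits
H(Q) = -[(3/16)·log₂(3/16) + (5/16)·log₂(5/16) + (1/2)·log₂(1/2)]
  = 0.4528 + 0.5244 + 0.5000
  = 1.4772 bits
H(P,Q) = -[(1/8)·log₂(1/8) + (1/4)·log₂(1/4) + (1/8)·log₂(1/8) + (1/16)·log₂(1/16) + (1/16)·log₂(1/16) + (3/8)·log₂(3/8)]
  = 0.3750 + 0.5000 + 0.3750 + 0.2500 + 0.2500 + 0.5306
  = 2.2806 bits

I(P;Q) = H(P) + H(Q) - H(P,Q)
  = 1.0000 + 1.4772 - 2.2806
  = 0.1966 bits

I(A;B) = 0.6500 bits > I(P;Q) = 0.1966 bits, so (A, B) has the higher mutual information (stronger dependence).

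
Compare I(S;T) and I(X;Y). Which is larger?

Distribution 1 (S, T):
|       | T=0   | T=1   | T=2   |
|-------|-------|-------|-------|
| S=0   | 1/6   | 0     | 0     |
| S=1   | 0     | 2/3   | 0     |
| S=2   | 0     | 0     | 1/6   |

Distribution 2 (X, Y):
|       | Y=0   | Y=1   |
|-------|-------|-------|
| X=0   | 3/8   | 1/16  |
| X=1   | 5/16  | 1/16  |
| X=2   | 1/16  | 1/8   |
Distribution 1 (S, T):
Marginal P(S) (row sums):
  P(S=0) = 1/6 + 0 + 0 = 1/6
  P(S=1) = 0 + 2/3 + 0 = 2/3
  P(S=2) = 0 + 0 + 1/6 = 1/6
Marginal P(T) (column sums):
  P(T=0) = 1/6 + 0 + 0 = 1/6
  P(T=1) = 0 + 2/3 + 0 = 2/3
  P(T=2) = 0 + 0 + 1/6 = 1/6

H(S) = -[(1/6)·log₂(1/6) + (2/3)·log₂(2/3) + (1/6)·log₂(1/6)]
  = 0.4308 + 0.3900 + 0.4308
  = 1.2516 bits
H(T) = -[(1/6)·log₂(1/6) + (2/3)·log₂(2/3) + (1/6)·log₂(1/6)]
  = 0.4308 + 0.3900 + 0.4308
  = 1.2516 bits
H(S,T) = -[(1/6)·log₂(1/6) + (2/3)·log₂(2/3) + (1/6)·log₂(1/6)]
  = 0.4308 + 0.3900 + 0.4308
  = 1.2516 bits

I(S;T) = H(S) + H(T) - H(S,T)
  = 1.2516 + 1.2516 - 1.2516
  = 1.2516 bits

Distribution 2 (X, Y):
Marginal P(X) (row sums):
  P(X=0) = 3/8 + 1/16 = 7/16
  P(X=1) = 5/16 + 1/16 = 3/8
  P(X=2) = 1/16 + 1/8 = 3/16
Marginal P(Y) (column sums):
  P(Y=0) = 3/8 + 5/16 + 1/16 = 3/4
  P(Y=1) = 1/16 + 1/16 + 1/8 = 1/4

H(X) = -[(7/16)·log₂(7/16) + (3/8)·log₂(3/8) + (3/16)·log₂(3/16)]
  = 0.5218 + 0.5306 + 0.4528
  = 1.5052 bits
H(Y) = -[(3/4)·log₂(3/4) + (1/4)·log₂(1/4)]
  = 0.3113 + 0.5000
  = 0.8113 bits
H(X,Y) = -[(3/8)·log₂(3/8) + (1/16)·log₂(1/16) + (5/16)·log₂(5/16) + (1/16)·log₂(1/16) + (1/16)·log₂(1/16) + (1/8)·log₂(1/8)]
  = 0.5306 + 0.2500 + 0.5244 + 0.2500 + 0.2500 + 0.3750
  = 2.1800 bits

I(X;Y) = H(X) + H(Y) - H(X,Y)
  = 1.5052 + 0.8113 - 2.1800
  = 0.1365 bits

I(S;T) = 1.2516 bits > I(X;Y) = 0.1365 bits, so (S, T) has the higher mutual information (stronger dependence).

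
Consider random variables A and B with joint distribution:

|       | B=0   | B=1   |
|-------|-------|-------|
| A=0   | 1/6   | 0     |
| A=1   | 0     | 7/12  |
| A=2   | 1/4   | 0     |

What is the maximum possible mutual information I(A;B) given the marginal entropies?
The upper bound on mutual information is I(A;B) ≤ min(H(A), H(B)).

Marginal P(A) (row sums):
  P(A=0) = 1/6 + 0 = 1/6
  P(A=1) = 0 + 7/12 = 7/12
  P(A=2) = 1/4 + 0 = 1/4
Marginal P(B) (column sums):
  P(B=0) = 1/6 + 0 + 1/4 = 5/12
  P(B=1) = 0 + 7/12 + 0 = 7/12

H(A) = -[(1/6)·log₂(1/6) + (7/12)·log₂(7/12) + (1/4)·log₂(1/4)]
  = 0.4308 + 0.4536 + 0.5000
  = 1.3844 bits
H(B) = -[(5/12)·log₂(5/12) + (7/12)·log₂(7/12)]
  = 0.5263 + 0.4536
  = 0.9799 bits

Maximum possible I(A;B) = min(1.3844, 0.9799) = 0.9799 bits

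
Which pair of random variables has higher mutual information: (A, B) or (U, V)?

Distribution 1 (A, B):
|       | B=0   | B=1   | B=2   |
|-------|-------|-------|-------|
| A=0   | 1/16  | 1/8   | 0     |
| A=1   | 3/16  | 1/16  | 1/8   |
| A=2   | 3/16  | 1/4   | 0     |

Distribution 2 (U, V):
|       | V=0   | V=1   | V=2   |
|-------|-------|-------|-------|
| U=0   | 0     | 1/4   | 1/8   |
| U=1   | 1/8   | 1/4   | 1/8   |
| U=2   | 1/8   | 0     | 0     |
Distribution 1 (A, B):
Marginal P(A) (row sums):
  P(A=0) = 1/16 + 1/8 + 0 = 3/16
  P(A=1) = 3/16 + 1/16 + 1/8 = 3/8
  P(A=2) = 3/16 + 1/4 + 0 = 7/16
Marginal P(B) (column sums):
  P(B=0) = 1/16 + 3/16 + 3/16 = 7/16
  P(B=1) = 1/8 + 1/16 + 1/4 = 7/16
  P(B=2) = 0 + 1/8 + 0 = 1/8

H(A) = -[(3/16)·log₂(3/16) + (3/8)·log₂(3/8) + (7/16)·log₂(7/16)]
  = 0.4528 + 0.5306 + 0.5218
  = 1.5052 bits
H(B) = -[(7/16)·log₂(7/16) + (7/16)·log₂(7/16) + (1/8)·log₂(1/8)]
  = 0.5218 + 0.5218 + 0.3750
  = 1.4186 bits
H(A,B) = -[(1/16)·log₂(1/16) + (1/8)·log₂(1/8) + (3/16)·log₂(3/16) + (1/16)·log₂(1/16) + (1/8)·log₂(1/8) + (3/16)·log₂(3/16) + (1/4)·log₂(1/4)]
  = 0.2500 + 0.3750 + 0.4528 + 0.2500 + 0.3750 + 0.4528 + 0.5000
  = 2.6556 bits

I(A;B) = H(A) + H(B) - H(A,B)
  = 1.5052 + 1.4186 - 2.6556
  = 0.2682 bits

Distribution 2 (U, V):
Marginal P(U) (row sums):
  P(U=0) = 0 + 1/4 + 1/8 = 3/8
  P(U=1) = 1/8 + 1/4 + 1/8 = 1/2
  P(U=2) = 1/8 + 0 + 0 = 1/8
Marginal P(V) (column sums):
  P(V=0) = 0 + 1/8 + 1/8 = 1/4
  P(V=1) = 1/4 + 1/4 + 0 = 1/2
  P(V=2) = 1/8 + 1/8 + 0 = 1/4

H(U) = -[(3/8)·log₂(3/8) + (1/2)·log₂(1/2) + (1/8)·log₂(1/8)]
  = 0.5306 + 0.5000 + 0.3750
  = 1.4056 bits
H(V) = -[(1/4)·log₂(1/4) + (1/2)·log₂(1/2) + (1/4)·log₂(1/4)]
  = 0.5000 + 0.5000 + 0.5000
  = 1.5000 bits
H(U,V) = -[(1/4)·log₂(1/4) + (1/8)·log₂(1/8) + (1/8)·log₂(1/8) + (1/4)·log₂(1/4) + (1/8)·log₂(1/8) + (1/8)·log₂(1/8)]
  = 0.5000 + 0.3750 + 0.3750 + 0.5000 + 0.3750 + 0.3750
  = 2.5000 bits

I(U;V) = H(U) + H(V) - H(U,V)
  = 1.4056 + 1.5000 - 2.5000
  = 0.4056 bits

I(U;V) = 0.4056 bits > I(A;B) = 0.2682 bits, so (U, V) has the higher mutual information (stronger dependence).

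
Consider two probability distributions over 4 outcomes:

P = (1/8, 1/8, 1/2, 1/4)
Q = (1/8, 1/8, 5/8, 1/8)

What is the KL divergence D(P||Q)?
D(P||Q) = Σ P(i) log₂(P(i)/Q(i))
  i=0: (1/8) × log₂((1/8)/(1/8)) = (1/8) × log₂(1) = 0.0000
  i=1: (1/8) × log₂((1/8)/(1/8)) = (1/8) × log₂(1) = 0.0000
  i=2: (1/2) × log₂((1/2)/(5/8)) = (1/2) × log₂(4/5) = -0.1610
  i=3: (1/4) × log₂((1/4)/(1/8)) = (1/4) × log₂(2) = 0.2500
D(P||Q) = 0.0000 + 0.0000 - 0.1610 + 0.2500
  = 0.0890 bits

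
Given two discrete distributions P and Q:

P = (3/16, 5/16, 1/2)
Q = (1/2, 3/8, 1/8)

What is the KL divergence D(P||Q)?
D(P||Q) = Σ P(i) log₂(P(i)/Q(i))
  i=0: (3/16) × log₂((3/16)/(1/2)) = (3/16) × log₂(3/8) = -0.2653
  i=1: (5/16) × log₂((5/16)/(3/8)) = (5/16) × log₂(5/6) = -0.0822
  i=2: (1/2) × log₂((1/2)/(1/8)) = (1/2) × log₂(4) = 1.0000
D(P||Q) = -0.2653 - 0.0822 + 1.0000
  = 0.6525 bits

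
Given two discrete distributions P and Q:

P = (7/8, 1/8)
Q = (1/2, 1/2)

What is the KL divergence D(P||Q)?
D(P||Q) = Σ P(i) log₂(P(i)/Q(i))
  i=0: (7/8) × log₂((7/8)/(1/2)) = (7/8) × log₂(7/4) = 0.7064
  i=1: (1/8) × log₂((1/8)/(1/2)) = (1/8) × log₂(1/4) = -0.2500
D(P||Q) = 0.7064 - 0.2500
  = 0.4564 bits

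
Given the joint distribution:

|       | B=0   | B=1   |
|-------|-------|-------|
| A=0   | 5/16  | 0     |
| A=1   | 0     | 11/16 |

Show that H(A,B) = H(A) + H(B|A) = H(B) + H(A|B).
Marginal P(A) (row sums):
  P(A=0) = 5/16 + 0 = 5/16
  P(A=1) = 0 + 11/16 = 11/16
Marginal P(B) (column sums):
  P(B=0) = 5/16 + 0 = 5/16
  P(B=1) = 0 + 11/16 = 11/16

Decomposition 1: H(A) + H(B|A)
H(A) = -[(5/16)·log₂(5/16) + (11/16)·log₂(11/16)]
  = 0.5244 + 0.3716
  = 0.8960 bits
H(B|A) = -Σ P(A,B)·log₂ P(B|A), where P(B|A) = P(A,B) / P(A)
  (cells with P(A,B) = 0 contribute 0)
  (A=0,B=0): P(B|A) = (5/16)/(5/16) = 1;  -(5/16)·log₂(1) = 0.0000
  (A=1,B=1): P(B|A) = (11/16)/(11/16) = 1;  -(11/16)·log₂(1) = 0.0000
H(B|A) = 0.0000 + 0.0000
  = 0.0000 bits
H(A) + H(B|A) = 0.8960 + 0.0000 = 0.8960 bits

Decomposition 2: H(B) + H(A|B)
H(B) = -[(5/16)·log₂(5/16) + (11/16)·log₂(11/16)]
  = 0.5244 + 0.3716
  = 0.8960 bits
H(A|B) = -Σ P(A,B)·log₂ P(A|B), where P(A|B) = P(A,B) / P(B)
  (cells with P(A,B) = 0 contribute 0)
  (A=0,B=0): P(A|B) = (5/16)/(5/16) = 1;  -(5/16)·log₂(1) = 0.0000
  (A=1,B=1): P(A|B) = (11/16)/(11/16) = 1;  -(11/16)·log₂(1) = 0.0000
H(A|B) = 0.0000 + 0.0000
  = 0.0000 bits
H(B) + H(A|B) = 0.8960 + 0.0000 = 0.8960 bits

Direct computation of the joint entropy:
H(A,B) = -[(5/16)·log₂(5/16) + (11/16)·log₂(11/16)]
  = 0.5244 + 0.3716
  = 0.8960 bits

All three agree: H(A,B) = 0.8960 bits ✓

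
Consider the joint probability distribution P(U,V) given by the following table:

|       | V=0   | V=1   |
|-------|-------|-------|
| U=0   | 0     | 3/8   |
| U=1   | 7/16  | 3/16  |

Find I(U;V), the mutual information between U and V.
Marginal P(U) (row sums):
  P(U=0) = 0 + 3/8 = 3/8
  P(U=1) = 7/16 + 3/16 = 5/8
Marginal P(V) (column sums):
  P(V=0) = 0 + 7/16 = 7/16
  P(V=1) = 3/8 + 3/16 = 9/16

H(U) = -[(3/8)·log₂(3/8) + (5/8)·log₂(5/8)]
  = 0.5306 + 0.4238
  = 0.9544 bits
H(V) = -[(7/16)·log₂(7/16) + (9/16)·log₂(9/16)]
  = 0.5218 + 0.4669
  = 0.9887 bits
H(U,V) = -[(3/8)·log₂(3/8) + (7/16)·log₂(7/16) + (3/16)·log₂(3/16)]
  = 0.5306 + 0.5218 + 0.4528
  = 1.5052 bits

I(U;V) = H(U) + H(V) - H(U,V)
  = 0.9544 + 0.9887 - 1.5052
  = 0.4379 bits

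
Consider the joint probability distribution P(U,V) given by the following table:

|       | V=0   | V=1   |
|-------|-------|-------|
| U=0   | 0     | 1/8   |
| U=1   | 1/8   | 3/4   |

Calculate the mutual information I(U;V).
Marginal P(U) (row sums):
  P(U=0) = 0 + 1/8 = 1/8
  P(U=1) = 1/8 + 3/4 = 7/8
Marginal P(V) (column sums):
  P(V=0) = 0 + 1/8 = 1/8
  P(V=1) = 1/8 + 3/4 = 7/8

H(U) = -[(1/8)·log₂(1/8) + (7/8)·log₂(7/8)]
  = 0.3750 + 0.1686
  = 0.5436 bits
H(V) = -[(1/8)·log₂(1/8) + (7/8)·log₂(7/8)]
  = 0.3750 + 0.1686
  = 0.5436 bits
H(U,V) = -[(1/8)·log₂(1/8) + (1/8)·log₂(1/8) + (3/4)·log₂(3/4)]
  = 0.3750 + 0.3750 + 0.3113
  = 1.0613 bits

I(U;V) = H(U) + H(V) - H(U,V)
  = 0.5436 + 0.5436 - 1.0613
  = 0.0259 bits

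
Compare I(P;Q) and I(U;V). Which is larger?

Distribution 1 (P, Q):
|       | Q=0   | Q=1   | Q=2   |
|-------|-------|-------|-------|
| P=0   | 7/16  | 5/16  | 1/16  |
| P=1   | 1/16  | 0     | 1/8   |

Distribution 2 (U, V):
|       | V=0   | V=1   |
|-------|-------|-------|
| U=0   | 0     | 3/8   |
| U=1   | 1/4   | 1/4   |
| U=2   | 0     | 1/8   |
Distribution 1 (P, Q):
Marginal P(P) (row sums):
  P(P=0) = 7/16 + 5/16 + 1/16 = 13/16
  P(P=1) = 1/16 + 0 + 1/8 = 3/16
Marginal P(Q) (column sums):
  P(Q=0) = 7/16 + 1/16 = 1/2
  P(Q=1) = 5/16 + 0 = 5/16
  P(Q=2) = 1/16 + 1/8 = 3/16

H(P) = -[(13/16)·log₂(13/16) + (3/16)·log₂(3/16)]
  = 0.2434 + 0.4528
  = 0.6962 bits
H(Q) = -[(1/2)·log₂(1/2) + (5/16)·log₂(5/16) + (3/16)·log₂(3/16)]
  = 0.5000 + 0.5244 + 0.4528
  = 1.4772 bits
H(P,Q) = -[(7/16)·log₂(7/16) + (5/16)·log₂(5/16) + (1/16)·log₂(1/16) + (1/16)·log₂(1/16) + (1/8)·log₂(1/8)]
  = 0.5218 + 0.5244 + 0.2500 + 0.2500 + 0.3750
  = 1.9212 bits

I(P;Q) = H(P) + H(Q) - H(P,Q)
  = 0.6962 + 1.4772 - 1.9212
  = 0.2522 bits

Distribution 2 (U, V):
Marginal P(U) (row sums):
  P(U=0) = 0 + 3/8 = 3/8
  P(U=1) = 1/4 + 1/4 = 1/2
  P(U=2) = 0 + 1/8 = 1/8
Marginal P(V) (column sums):
  P(V=0) = 0 + 1/4 + 0 = 1/4
  P(V=1) = 3/8 + 1/4 + 1/8 = 3/4

H(U) = -[(3/8)·log₂(3/8) + (1/2)·log₂(1/2) + (1/8)·log₂(1/8)]
  = 0.5306 + 0.5000 + 0.3750
  = 1.4056 bits
H(V) = -[(1/4)·log₂(1/4) + (3/4)·log₂(3/4)]
  = 0.5000 + 0.3113
  = 0.8113 bits
H(U,V) = -[(3/8)·log₂(3/8) + (1/4)·log₂(1/4) + (1/4)·log₂(1/4) + (1/8)·log₂(1/8)]
  = 0.5306 + 0.5000 + 0.5000 + 0.3750
  = 1.9056 bits

I(U;V) = H(U) + H(V) - H(U,V)
  = 1.4056 + 0.8113 - 1.9056
  = 0.3113 bits

I(U;V) = 0.3113 bits > I(P;Q) = 0.2522 bits, so (U, V) has the higher mutual information (stronger dependence).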